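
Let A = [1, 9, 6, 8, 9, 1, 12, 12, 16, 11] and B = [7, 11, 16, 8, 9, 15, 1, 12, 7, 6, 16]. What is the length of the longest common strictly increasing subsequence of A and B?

4

For each value that appears in both, track the longest common increasing run ending there.
The best achievable length is 4; one witness is 8, 9, 12, 16 (A-positions 4,5,7,9, B-positions 4,5,8,11).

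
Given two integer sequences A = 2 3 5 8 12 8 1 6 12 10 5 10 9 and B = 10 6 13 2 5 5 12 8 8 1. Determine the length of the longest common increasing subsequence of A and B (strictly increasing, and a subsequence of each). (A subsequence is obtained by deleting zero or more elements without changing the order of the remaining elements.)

3

For each value that appears in both, track the longest common increasing run ending there.
The best achievable length is 3; one witness is 2, 5, 12 (A-positions 1,3,5, B-positions 4,5,7).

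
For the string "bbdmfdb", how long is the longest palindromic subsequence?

5

One longest palindromic subsequence is bdfdb (positions 1,3,5,6,7); it reads the same forward and backward, and the interval DP gives dp[1][7] = 5.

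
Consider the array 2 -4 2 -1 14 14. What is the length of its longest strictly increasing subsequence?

3

Let dp[i] be the longest increasing subsequence ending at position i. Then dp = [1, 1, 2, 2, 3, 3].
The maximum is 3; one witness is -4, 2, 14 at positions 2,3,5.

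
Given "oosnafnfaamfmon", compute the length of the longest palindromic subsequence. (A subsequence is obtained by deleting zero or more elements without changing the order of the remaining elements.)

Using dp[i][j] = 2 + dp[i+1][j−1] if the ends match, else max(dp[i+1][j], dp[i][j−1]):
dp[1][15] = 7. A witness is nafnfan at positions 4,5,6,7,8,10,15.

7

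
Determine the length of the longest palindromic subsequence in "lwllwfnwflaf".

6

Using dp[i][j] = 2 + dp[i+1][j−1] if the ends match, else max(dp[i+1][j], dp[i][j−1]):
dp[1][12] = 6. A witness is lwllwl at positions 1,2,3,4,8,10.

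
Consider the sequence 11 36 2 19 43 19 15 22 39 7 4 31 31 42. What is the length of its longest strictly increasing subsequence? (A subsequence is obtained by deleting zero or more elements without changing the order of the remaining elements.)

Let dp[i] be the longest increasing subsequence ending at position i. Then dp = [1, 2, 1, 2, 3, 2, 2, 3, 4, 2, 2, 4, 4, 5].
The maximum is 5; one witness is 11, 19, 22, 39, 42 at positions 1,4,8,9,14.

5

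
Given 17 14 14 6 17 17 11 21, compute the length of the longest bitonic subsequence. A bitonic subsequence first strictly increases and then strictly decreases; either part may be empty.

3

Let inc[i] be the LIS ending at i and dec[i] the longest strictly decreasing subsequence starting at i. inc = [1, 1, 1, 1, 2, 2, 2, 3], dec = [3, 2, 2, 1, 2, 2, 1, 1].
max_i inc[i]+dec[i]−1 = 3, with one witness 17, 14, 11.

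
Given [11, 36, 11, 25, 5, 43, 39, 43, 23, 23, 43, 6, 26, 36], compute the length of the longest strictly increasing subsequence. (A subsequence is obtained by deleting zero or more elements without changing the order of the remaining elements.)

Let dp[i] be the longest increasing subsequence ending at position i. Then dp = [1, 2, 1, 2, 1, 3, 3, 4, 2, 2, 4, 2, 3, 4].
The maximum is 4; one witness is 11, 36, 39, 43 at positions 1,2,7,8.

4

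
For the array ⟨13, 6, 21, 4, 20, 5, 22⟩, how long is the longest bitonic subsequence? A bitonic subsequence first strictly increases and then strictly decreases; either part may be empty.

One longest bitonic subsequence is 13, 21, 20, 5 (positions 1,3,5,6): it rises to 21 then falls. Length 4 is optimal.

4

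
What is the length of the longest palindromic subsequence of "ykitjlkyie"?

5

Using dp[i][j] = 2 + dp[i+1][j−1] if the ends match, else max(dp[i+1][j], dp[i][j−1]):
dp[1][10] = 5. A witness is yklky at positions 1,2,6,7,8.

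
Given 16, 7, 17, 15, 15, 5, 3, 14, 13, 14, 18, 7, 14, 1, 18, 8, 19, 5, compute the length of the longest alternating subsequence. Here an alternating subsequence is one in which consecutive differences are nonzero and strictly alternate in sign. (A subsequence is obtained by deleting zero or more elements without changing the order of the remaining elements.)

14

A longest alternating subsequence is 16, 7, 17, 5, 14, 13, 14, 7, 14, 1, 18, 8, 19, 5 (positions 1,2,3,6,8,9,10,12,13,14,15,16,17,18); its 13 consecutive differences strictly alternate in sign, and length 14 is optimal.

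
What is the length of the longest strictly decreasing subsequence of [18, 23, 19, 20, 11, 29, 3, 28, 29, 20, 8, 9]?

Let dp[i] be the longest decreasing subsequence ending at position i. Then dp = [1, 1, 2, 2, 3, 1, 4, 2, 1, 3, 4, 4].
The maximum is 4; one witness is 23, 19, 11, 3 at positions 2,3,5,7.

4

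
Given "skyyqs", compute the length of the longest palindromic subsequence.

One longest palindromic subsequence is syys (positions 1,3,4,6); it reads the same forward and backward, and the interval DP gives dp[1][6] = 4.

4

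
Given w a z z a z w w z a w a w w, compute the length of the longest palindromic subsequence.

Using dp[i][j] = 2 + dp[i+1][j−1] if the ends match, else max(dp[i+1][j], dp[i][j−1]):
dp[1][14] = 10. A witness is waazwwzaaw at positions 1,2,5,6,7,8,9,10,12,14.

10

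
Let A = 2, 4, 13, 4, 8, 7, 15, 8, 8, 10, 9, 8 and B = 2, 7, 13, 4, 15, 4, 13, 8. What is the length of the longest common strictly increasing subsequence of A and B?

For each value that appears in both, track the longest common increasing run ending there.
The best achievable length is 3; one witness is 2, 7, 15 (A-positions 1,6,7, B-positions 1,2,5).

3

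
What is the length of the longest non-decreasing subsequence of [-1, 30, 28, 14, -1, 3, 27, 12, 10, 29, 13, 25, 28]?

7

Scanning left to right, the best length ending at each element is: -1→1, 30→2, 28→2, 14→2, -1→2, 3→3, 27→4, 12→4, 10→4, 29→5, 13→5, 25→6, 28→7.
So the longest non-decreasing subsequence has length 7, e.g. -1, -1, 3, 12, 13, 25, 28.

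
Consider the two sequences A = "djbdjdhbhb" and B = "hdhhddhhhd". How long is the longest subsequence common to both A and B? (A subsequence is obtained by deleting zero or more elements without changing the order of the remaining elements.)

A longest common subsequence is dddhh (length 5); the LCS DP confirms no longer common subsequence exists.

5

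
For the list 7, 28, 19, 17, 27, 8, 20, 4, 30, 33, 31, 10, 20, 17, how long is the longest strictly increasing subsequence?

5

One longest increasing subsequence is 7, 19, 27, 30, 33 (positions 1,3,5,9,10), of length 5; no longer one exists.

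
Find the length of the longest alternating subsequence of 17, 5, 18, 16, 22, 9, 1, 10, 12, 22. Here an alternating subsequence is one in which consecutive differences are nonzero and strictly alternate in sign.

7

Track the best alternating length ending on an up-step vs a down-step at each position: up/down = 1/1, 1/2, 3/1, 3/4, 5/1, 3/6, 1/6, 7/6, 7/6, 7/1.
The maximum over both is 7; one such subsequence is 17, 5, 18, 16, 22, 9, 10.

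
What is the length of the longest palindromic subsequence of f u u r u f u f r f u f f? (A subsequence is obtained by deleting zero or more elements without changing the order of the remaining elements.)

9

Using dp[i][j] = 2 + dp[i+1][j−1] if the ends match, else max(dp[i+1][j], dp[i][j−1]):
dp[1][13] = 9. A witness is ffufrfuff at positions 1,6,7,8,9,10,11,12,13.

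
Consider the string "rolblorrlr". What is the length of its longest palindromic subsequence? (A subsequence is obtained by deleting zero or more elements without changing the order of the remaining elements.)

7

One longest palindromic subsequence is rolblor (positions 1,2,3,4,5,6,10); it reads the same forward and backward, and the interval DP gives dp[1][10] = 7.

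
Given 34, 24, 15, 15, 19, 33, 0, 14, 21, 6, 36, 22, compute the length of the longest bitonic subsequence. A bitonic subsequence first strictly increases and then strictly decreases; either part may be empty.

5

One longest bitonic subsequence is 34, 24, 19, 14, 6 (positions 1,2,5,8,10): it rises to 34 then falls. Length 5 is optimal.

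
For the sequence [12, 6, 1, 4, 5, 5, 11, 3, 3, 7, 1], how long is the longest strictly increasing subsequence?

4

Let dp[i] be the longest increasing subsequence ending at position i. Then dp = [1, 1, 1, 2, 3, 3, 4, 2, 2, 4, 1].
The maximum is 4; one witness is 1, 4, 5, 11 at positions 3,4,5,7.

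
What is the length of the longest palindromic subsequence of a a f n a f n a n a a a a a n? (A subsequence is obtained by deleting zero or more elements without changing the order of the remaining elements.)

One longest palindromic subsequence is naaaaaaan (positions 4,5,8,10,11,12,13,14,15); it reads the same forward and backward, and the interval DP gives dp[1][15] = 9.

9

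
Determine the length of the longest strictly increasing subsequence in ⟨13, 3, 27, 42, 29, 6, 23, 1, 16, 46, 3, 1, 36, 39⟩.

Scanning left to right, the best length ending at each element is: 13→1, 3→1, 27→2, 42→3, 29→3, 6→2, 23→3, 1→1, 16→3, 46→4, 3→2, 1→1, 36→4, 39→5.
So the longest increasing subsequence has length 5, e.g. 13, 27, 29, 36, 39.

5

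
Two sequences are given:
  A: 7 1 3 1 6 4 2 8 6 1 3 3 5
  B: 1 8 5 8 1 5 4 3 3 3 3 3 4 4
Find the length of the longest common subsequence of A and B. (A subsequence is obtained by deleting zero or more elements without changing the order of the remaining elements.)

5

A longest common subsequence is 1, 1, 4, 3, 3 (length 5); the LCS DP confirms no longer common subsequence exists.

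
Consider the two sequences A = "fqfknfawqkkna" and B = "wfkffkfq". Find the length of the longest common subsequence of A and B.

A longest common subsequence is ffkfq (length 5); the LCS DP confirms no longer common subsequence exists.

5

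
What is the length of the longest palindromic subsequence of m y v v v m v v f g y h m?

One longest palindromic subsequence is myvvmvvym (positions 1,2,4,5,6,7,8,11,13); it reads the same forward and backward, and the interval DP gives dp[1][13] = 9.

9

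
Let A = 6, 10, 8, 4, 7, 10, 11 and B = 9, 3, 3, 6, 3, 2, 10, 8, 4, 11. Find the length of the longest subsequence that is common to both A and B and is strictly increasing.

For each value that appears in both, track the longest common increasing run ending there.
The best achievable length is 3; one witness is 6, 10, 11 (A-positions 1,2,7, B-positions 4,7,10).

3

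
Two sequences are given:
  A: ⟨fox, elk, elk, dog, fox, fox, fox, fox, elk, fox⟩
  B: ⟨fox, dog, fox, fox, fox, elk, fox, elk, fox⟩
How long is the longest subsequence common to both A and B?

8

A longest common subsequence is fox, dog, fox, fox, fox, fox, elk, fox (length 8); the LCS DP confirms no longer common subsequence exists.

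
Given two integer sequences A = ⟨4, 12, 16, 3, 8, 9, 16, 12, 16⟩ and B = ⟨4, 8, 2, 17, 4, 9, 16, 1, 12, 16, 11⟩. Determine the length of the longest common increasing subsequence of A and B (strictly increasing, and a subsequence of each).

5

A longest common strictly increasing subsequence is 4, 8, 9, 12, 16 (length 5); it appears in order in both A and B, and no longer such subsequence exists.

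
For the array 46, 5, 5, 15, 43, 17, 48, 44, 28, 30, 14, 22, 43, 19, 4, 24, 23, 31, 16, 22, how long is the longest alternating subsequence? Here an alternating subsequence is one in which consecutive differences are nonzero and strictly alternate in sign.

15

A longest alternating subsequence is 46, 5, 43, 17, 48, 28, 30, 14, 22, 19, 24, 23, 31, 16, 22 (positions 1,2,5,6,7,9,10,11,12,14,16,17,18,19,20); its 14 consecutive differences strictly alternate in sign, and length 15 is optimal.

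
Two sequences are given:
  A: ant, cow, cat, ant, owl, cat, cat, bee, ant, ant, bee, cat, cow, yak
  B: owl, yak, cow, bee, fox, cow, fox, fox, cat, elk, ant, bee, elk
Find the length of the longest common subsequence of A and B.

A longest common subsequence is cow, cat, ant, bee (length 4); the LCS DP confirms no longer common subsequence exists.

4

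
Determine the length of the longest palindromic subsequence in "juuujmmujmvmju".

Using dp[i][j] = 2 + dp[i+1][j−1] if the ends match, else max(dp[i+1][j], dp[i][j−1]):
dp[1][14] = 9. A witness is ujmmjmmju at positions 2,5,6,7,9,10,12,13,14.

9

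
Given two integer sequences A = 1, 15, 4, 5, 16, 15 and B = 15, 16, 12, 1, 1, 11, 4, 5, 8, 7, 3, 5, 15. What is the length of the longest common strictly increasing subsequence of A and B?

A longest common strictly increasing subsequence is 1, 4, 5, 15 (length 4); it appears in order in both A and B, and no longer such subsequence exists.

4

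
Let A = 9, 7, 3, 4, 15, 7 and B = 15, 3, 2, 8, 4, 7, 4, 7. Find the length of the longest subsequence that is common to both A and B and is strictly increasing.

For each value that appears in both, track the longest common increasing run ending there.
The best achievable length is 3; one witness is 3, 4, 7 (A-positions 3,4,6, B-positions 2,5,6).

3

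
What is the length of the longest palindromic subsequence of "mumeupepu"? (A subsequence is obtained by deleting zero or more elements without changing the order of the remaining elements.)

5

One longest palindromic subsequence is upepu (positions 2,6,7,8,9); it reads the same forward and backward, and the interval DP gives dp[1][9] = 5.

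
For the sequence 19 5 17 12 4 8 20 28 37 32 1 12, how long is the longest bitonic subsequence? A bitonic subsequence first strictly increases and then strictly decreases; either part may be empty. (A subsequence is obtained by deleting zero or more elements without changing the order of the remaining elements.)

7

One longest bitonic subsequence is 5, 17, 20, 28, 37, 32, 12 (positions 2,3,7,8,9,10,12): it rises to 37 then falls. Length 7 is optimal.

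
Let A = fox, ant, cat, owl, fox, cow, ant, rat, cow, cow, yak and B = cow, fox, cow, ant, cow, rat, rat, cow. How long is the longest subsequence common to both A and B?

A longest common subsequence is fox, ant, cow, rat, cow (length 5); the LCS DP confirms no longer common subsequence exists.

5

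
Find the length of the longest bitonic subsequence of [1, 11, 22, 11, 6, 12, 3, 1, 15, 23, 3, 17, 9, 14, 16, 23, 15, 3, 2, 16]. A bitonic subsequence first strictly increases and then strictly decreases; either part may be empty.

Let inc[i] be the LIS ending at i and dec[i] the longest strictly decreasing subsequence starting at i. inc = [1, 2, 3, 2, 2, 3, 2, 1, 4, 5, 2, 5, 3, 4, 5, 6, 5, 2, 2, 6], dec = [1, 4, 6, 4, 3, 4, 2, 1, 4, 6, 2, 5, 3, 3, 4, 4, 3, 2, 1, 1].
max_i inc[i]+dec[i]−1 = 10, with one witness 1, 11, 12, 15, 23, 17, 16, 15, 3, 2.

10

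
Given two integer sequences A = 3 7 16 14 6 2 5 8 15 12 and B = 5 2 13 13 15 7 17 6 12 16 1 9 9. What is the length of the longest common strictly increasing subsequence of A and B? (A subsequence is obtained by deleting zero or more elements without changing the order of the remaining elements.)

A longest common strictly increasing subsequence is 5, 15 (length 2); it appears in order in both A and B, and no longer such subsequence exists.

2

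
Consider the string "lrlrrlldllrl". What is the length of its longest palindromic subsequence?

One longest palindromic subsequence is lrlldllrl (positions 1,2,3,6,8,9,10,11,12); it reads the same forward and backward, and the interval DP gives dp[1][12] = 9.

9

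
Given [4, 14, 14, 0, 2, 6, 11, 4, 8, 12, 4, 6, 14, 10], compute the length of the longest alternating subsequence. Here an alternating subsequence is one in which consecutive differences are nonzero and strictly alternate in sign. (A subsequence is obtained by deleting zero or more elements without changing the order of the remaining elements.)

A longest alternating subsequence is 4, 14, 0, 6, 4, 8, 4, 14, 10 (positions 1,2,4,6,8,9,11,13,14); its 8 consecutive differences strictly alternate in sign, and length 9 is optimal.

9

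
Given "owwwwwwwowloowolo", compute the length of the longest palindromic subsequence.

11

One longest palindromic subsequence is owwwwwwwwwo (positions 1,2,3,4,5,6,7,8,10,14,17); it reads the same forward and backward, and the interval DP gives dp[1][17] = 11.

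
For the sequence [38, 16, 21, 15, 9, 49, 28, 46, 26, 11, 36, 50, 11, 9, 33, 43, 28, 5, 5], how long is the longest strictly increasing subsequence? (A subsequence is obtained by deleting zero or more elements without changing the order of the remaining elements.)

Let dp[i] be the longest increasing subsequence ending at position i. Then dp = [1, 1, 2, 1, 1, 3, 3, 4, 3, 2, 4, 5, 2, 1, 4, 5, 4, 1, 1].
The maximum is 5; one witness is 16, 21, 28, 46, 50 at positions 2,3,7,8,12.

5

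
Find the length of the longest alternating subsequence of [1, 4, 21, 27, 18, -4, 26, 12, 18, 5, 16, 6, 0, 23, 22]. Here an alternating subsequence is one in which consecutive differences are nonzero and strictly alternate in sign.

A longest alternating subsequence is 1, 21, 18, 26, 12, 18, 5, 16, 6, 23, 22 (positions 1,3,5,7,8,9,10,11,12,14,15); its 10 consecutive differences strictly alternate in sign, and length 11 is optimal.

11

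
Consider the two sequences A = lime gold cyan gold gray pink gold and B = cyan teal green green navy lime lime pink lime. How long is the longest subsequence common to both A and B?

2

Backtracking the LCS table gives one alignment: lime (A1,B7) → pink (A6,B8).
So the longest common subsequence has length 2.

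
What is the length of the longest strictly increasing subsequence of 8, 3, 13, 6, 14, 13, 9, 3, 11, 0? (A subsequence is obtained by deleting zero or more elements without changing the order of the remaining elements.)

Let dp[i] be the longest increasing subsequence ending at position i. Then dp = [1, 1, 2, 2, 3, 3, 3, 1, 4, 1].
The maximum is 4; one witness is 3, 6, 9, 11 at positions 2,4,7,9.

4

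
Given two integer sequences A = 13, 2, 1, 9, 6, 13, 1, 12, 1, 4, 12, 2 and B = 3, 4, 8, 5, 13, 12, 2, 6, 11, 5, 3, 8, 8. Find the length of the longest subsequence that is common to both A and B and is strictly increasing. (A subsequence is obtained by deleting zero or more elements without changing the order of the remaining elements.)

2

For each value that appears in both, track the longest common increasing run ending there.
The best achievable length is 2; one witness is 4, 12 (A-positions 10,11, B-positions 2,6).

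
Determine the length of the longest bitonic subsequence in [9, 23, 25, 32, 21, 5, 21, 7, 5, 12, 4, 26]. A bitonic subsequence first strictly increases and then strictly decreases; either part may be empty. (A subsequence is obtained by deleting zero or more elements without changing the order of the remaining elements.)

One longest bitonic subsequence is 9, 23, 25, 32, 21, 7, 5, 4 (positions 1,2,3,4,7,8,9,11): it rises to 32 then falls. Length 8 is optimal.

8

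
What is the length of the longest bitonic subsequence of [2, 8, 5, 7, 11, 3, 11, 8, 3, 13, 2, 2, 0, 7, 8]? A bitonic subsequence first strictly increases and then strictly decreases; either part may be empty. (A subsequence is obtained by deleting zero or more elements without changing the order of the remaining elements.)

8

Let inc[i] be the LIS ending at i and dec[i] the longest strictly decreasing subsequence starting at i. inc = [1, 2, 2, 3, 4, 2, 4, 4, 2, 5, 1, 1, 1, 3, 4], dec = [2, 5, 4, 4, 5, 3, 5, 4, 3, 3, 2, 2, 1, 1, 1].
max_i inc[i]+dec[i]−1 = 8, with one witness 2, 5, 7, 11, 8, 3, 2, 0.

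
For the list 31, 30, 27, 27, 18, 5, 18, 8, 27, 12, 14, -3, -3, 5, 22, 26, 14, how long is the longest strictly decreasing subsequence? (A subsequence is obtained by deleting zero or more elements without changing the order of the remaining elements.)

6

Let dp[i] be the longest decreasing subsequence ending at position i. Then dp = [1, 2, 3, 3, 4, 5, 4, 5, 3, 5, 5, 6, 6, 6, 4, 4, 5].
The maximum is 6; one witness is 31, 30, 27, 18, 5, -3 at positions 1,2,3,5,6,12.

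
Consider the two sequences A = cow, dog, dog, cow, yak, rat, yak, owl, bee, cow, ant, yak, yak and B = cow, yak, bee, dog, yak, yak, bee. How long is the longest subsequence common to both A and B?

Backtracking the LCS table gives one alignment: cow (A1,B1) → dog (A3,B4) → yak (A5,B5) → yak (A7,B6) → bee (A9,B7).
So the longest common subsequence has length 5.

5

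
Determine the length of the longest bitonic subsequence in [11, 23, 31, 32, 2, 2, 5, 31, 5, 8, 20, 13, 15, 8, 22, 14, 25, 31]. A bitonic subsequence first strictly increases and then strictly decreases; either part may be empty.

8

Let inc[i] be the LIS ending at i and dec[i] the longest strictly decreasing subsequence starting at i. inc = [1, 2, 3, 4, 1, 1, 2, 3, 2, 3, 4, 4, 5, 3, 6, 5, 7, 8], dec = [2, 4, 4, 5, 1, 1, 1, 4, 1, 1, 3, 2, 2, 1, 2, 1, 1, 1].
max_i inc[i]+dec[i]−1 = 8, with one witness 11, 23, 31, 32, 31, 20, 15, 14.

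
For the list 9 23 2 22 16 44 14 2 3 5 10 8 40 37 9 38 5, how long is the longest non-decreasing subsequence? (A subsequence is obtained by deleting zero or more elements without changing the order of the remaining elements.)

Scanning left to right, the best length ending at each element is: 9→1, 23→2, 2→1, 22→2, 16→2, 44→3, 14→2, 2→2, 3→3, 5→4, 10→5, 8→5, 40→6, 37→6, 9→6, 38→7, 5→5.
So the longest non-decreasing subsequence has length 7, e.g. 2, 2, 3, 5, 10, 37, 38.

7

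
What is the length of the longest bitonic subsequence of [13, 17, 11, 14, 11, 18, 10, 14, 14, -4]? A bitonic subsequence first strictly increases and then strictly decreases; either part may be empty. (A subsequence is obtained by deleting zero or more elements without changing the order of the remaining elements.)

Let inc[i] be the LIS ending at i and dec[i] the longest strictly decreasing subsequence starting at i. inc = [1, 2, 1, 2, 1, 3, 1, 2, 2, 1], dec = [4, 5, 3, 4, 3, 3, 2, 2, 2, 1].
max_i inc[i]+dec[i]−1 = 6, with one witness 13, 17, 14, 11, 10, -4.

6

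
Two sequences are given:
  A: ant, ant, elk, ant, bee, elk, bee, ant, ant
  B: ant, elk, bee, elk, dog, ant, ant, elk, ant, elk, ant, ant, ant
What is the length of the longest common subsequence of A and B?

7

A longest common subsequence is ant, ant, elk, ant, elk, ant, ant (length 7); the LCS DP confirms no longer common subsequence exists.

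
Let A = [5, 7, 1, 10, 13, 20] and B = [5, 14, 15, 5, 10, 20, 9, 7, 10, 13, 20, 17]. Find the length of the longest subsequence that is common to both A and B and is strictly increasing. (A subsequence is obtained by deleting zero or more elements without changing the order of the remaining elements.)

A longest common strictly increasing subsequence is 5, 7, 10, 13, 20 (length 5); it appears in order in both A and B, and no longer such subsequence exists.

5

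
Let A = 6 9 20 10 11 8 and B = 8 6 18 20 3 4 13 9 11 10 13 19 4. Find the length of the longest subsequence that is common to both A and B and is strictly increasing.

3

For each value that appears in both, track the longest common increasing run ending there.
The best achievable length is 3; one witness is 6, 9, 11 (A-positions 1,2,5, B-positions 2,8,9).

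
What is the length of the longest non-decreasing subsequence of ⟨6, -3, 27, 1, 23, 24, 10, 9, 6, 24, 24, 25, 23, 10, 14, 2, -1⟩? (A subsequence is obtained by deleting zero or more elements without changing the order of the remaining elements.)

Scanning left to right, the best length ending at each element is: 6→1, -3→1, 27→2, 1→2, 23→3, 24→4, 10→3, 9→3, 6→3, 24→5, 24→6, 25→7, 23→4, 10→4, 14→5, 2→3, -1→2.
So the longest non-decreasing subsequence has length 7, e.g. -3, 1, 23, 24, 24, 24, 25.

7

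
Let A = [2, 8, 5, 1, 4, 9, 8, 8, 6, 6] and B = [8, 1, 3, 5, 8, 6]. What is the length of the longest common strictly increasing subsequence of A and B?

For each value that appears in both, track the longest common increasing run ending there.
The best achievable length is 2; one witness is 1, 8 (A-positions 4,7, B-positions 2,5).

2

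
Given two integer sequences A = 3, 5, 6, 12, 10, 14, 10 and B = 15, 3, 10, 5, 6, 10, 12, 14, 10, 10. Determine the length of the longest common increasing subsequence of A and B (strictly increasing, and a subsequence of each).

5

For each value that appears in both, track the longest common increasing run ending there.
The best achievable length is 5; one witness is 3, 5, 6, 10, 14 (A-positions 1,2,3,5,6, B-positions 2,4,5,6,8).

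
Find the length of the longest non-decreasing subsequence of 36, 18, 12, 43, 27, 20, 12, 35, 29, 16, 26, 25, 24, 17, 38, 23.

Let dp[i] be the longest non-decreasing subsequence ending at position i. Then dp = [1, 1, 1, 2, 2, 2, 2, 3, 3, 3, 4, 4, 4, 4, 5, 5].
The maximum is 5; one witness is 12, 12, 16, 26, 38 at positions 3,7,10,11,15.

5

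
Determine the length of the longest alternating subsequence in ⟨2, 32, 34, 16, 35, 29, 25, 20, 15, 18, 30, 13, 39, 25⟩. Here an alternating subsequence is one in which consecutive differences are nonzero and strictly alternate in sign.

9

A longest alternating subsequence is 2, 32, 16, 35, 15, 18, 13, 39, 25 (positions 1,2,4,5,9,10,12,13,14); its 8 consecutive differences strictly alternate in sign, and length 9 is optimal.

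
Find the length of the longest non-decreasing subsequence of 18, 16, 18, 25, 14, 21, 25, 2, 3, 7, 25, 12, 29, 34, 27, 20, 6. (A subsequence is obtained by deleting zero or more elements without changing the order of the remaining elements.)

Scanning left to right, the best length ending at each element is: 18→1, 16→1, 18→2, 25→3, 14→1, 21→3, 25→4, 2→1, 3→2, 7→3, 25→5, 12→4, 29→6, 34→7, 27→6, 20→5, 6→3.
So the longest non-decreasing subsequence has length 7, e.g. 18, 18, 25, 25, 25, 29, 34.

7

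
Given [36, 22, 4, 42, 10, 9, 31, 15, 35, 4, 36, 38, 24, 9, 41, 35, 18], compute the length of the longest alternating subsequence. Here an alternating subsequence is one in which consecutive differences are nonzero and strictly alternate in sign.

Track the best alternating length ending on an up-step vs a down-step at each position: up/down = 1/1, 1/2, 1/2, 3/1, 3/4, 3/4, 5/4, 5/6, 7/4, 1/8, 9/4, 9/4, 9/10, 9/10, 11/4, 11/12, 11/12.
The maximum over both is 12; one such subsequence is 36, 22, 42, 10, 31, 15, 35, 4, 36, 24, 41, 35.

12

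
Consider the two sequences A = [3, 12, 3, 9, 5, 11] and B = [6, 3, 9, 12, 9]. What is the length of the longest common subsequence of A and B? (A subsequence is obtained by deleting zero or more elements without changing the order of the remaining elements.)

3

Backtracking the LCS table gives one alignment: 3 (A1,B2) → 12 (A2,B4) → 9 (A4,B5).
So the longest common subsequence has length 3.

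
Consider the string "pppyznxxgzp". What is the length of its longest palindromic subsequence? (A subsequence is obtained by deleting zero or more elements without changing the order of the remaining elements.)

One longest palindromic subsequence is pzxxzp (positions 1,5,7,8,10,11); it reads the same forward and backward, and the interval DP gives dp[1][11] = 6.

6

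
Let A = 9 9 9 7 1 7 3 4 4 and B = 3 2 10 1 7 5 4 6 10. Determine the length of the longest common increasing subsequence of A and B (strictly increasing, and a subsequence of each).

2

For each value that appears in both, track the longest common increasing run ending there.
The best achievable length is 2; one witness is 1, 7 (A-positions 5,6, B-positions 4,5).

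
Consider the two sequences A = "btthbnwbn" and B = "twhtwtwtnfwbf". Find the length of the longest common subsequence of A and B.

5

A longest common subsequence is ttnwb (length 5); the LCS DP confirms no longer common subsequence exists.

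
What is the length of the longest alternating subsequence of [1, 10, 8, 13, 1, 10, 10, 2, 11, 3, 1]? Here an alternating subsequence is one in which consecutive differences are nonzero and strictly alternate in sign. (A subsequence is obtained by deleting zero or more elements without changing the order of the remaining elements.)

A longest alternating subsequence is 1, 10, 8, 13, 1, 10, 2, 11, 3 (positions 1,2,3,4,5,6,8,9,10); its 8 consecutive differences strictly alternate in sign, and length 9 is optimal.

9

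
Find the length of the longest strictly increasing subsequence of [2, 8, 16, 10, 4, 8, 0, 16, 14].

4

Scanning left to right, the best length ending at each element is: 2→1, 8→2, 16→3, 10→3, 4→2, 8→3, 0→1, 16→4, 14→4.
So the longest increasing subsequence has length 4, e.g. 2, 8, 10, 16.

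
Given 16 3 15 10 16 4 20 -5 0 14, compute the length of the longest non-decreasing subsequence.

Let dp[i] be the longest non-decreasing subsequence ending at position i. Then dp = [1, 1, 2, 2, 3, 2, 4, 1, 2, 3].
The maximum is 4; one witness is 3, 15, 16, 20 at positions 2,3,5,7.

4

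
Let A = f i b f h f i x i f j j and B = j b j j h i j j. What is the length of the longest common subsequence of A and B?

5

A longest common subsequence is bhijj (length 5); the LCS DP confirms no longer common subsequence exists.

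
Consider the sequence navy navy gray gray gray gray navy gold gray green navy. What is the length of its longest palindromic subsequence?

8

Using dp[i][j] = 2 + dp[i+1][j−1] if the ends match, else max(dp[i+1][j], dp[i][j−1]):
dp[1][11] = 8. A witness is navy navy gray gray gray gray navy navy at positions 1,2,3,4,5,6,7,11.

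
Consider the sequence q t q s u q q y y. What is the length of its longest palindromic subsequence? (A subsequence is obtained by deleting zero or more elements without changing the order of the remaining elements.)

5

Using dp[i][j] = 2 + dp[i+1][j−1] if the ends match, else max(dp[i+1][j], dp[i][j−1]):
dp[1][9] = 5. A witness is qquqq at positions 1,3,5,6,7.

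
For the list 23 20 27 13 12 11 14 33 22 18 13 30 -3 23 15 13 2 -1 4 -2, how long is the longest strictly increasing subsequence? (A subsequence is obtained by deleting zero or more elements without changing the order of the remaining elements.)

Let dp[i] be the longest increasing subsequence ending at position i. Then dp = [1, 1, 2, 1, 1, 1, 2, 3, 3, 3, 2, 4, 1, 4, 3, 2, 2, 2, 3, 2].
The maximum is 4; one witness is 13, 14, 22, 30 at positions 4,7,9,12.

4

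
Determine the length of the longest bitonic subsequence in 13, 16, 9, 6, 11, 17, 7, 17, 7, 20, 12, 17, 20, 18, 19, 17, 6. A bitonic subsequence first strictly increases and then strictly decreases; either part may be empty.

8

One longest bitonic subsequence is 9, 11, 12, 17, 20, 19, 17, 6 (positions 3,5,11,12,13,15,16,17): it rises to 20 then falls. Length 8 is optimal.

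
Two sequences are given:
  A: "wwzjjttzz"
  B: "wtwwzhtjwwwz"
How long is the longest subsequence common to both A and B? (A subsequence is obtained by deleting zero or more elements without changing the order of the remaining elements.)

Backtracking the LCS table gives one alignment: w (A1,B3) → w (A2,B4) → z (A3,B5) → j (A4,B8) → z (A9,B12).
So the longest common subsequence has length 5.

5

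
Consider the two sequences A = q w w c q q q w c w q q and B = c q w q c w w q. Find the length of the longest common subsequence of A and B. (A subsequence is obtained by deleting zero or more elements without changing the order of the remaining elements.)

Backtracking the LCS table gives one alignment: q (A1,B2) → w (A2,B3) → c (A4,B5) → w (A8,B6) → w (A10,B7) → q (A12,B8).
So the longest common subsequence has length 6.

6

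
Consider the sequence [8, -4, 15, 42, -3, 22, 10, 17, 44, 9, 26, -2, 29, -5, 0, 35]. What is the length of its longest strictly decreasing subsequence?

6

Let dp[i] be the longest decreasing subsequence ending at position i. Then dp = [1, 2, 1, 1, 2, 2, 3, 3, 1, 4, 2, 5, 2, 6, 5, 2].
The maximum is 6; one witness is 42, 22, 10, 9, -2, -5 at positions 4,6,7,10,12,14.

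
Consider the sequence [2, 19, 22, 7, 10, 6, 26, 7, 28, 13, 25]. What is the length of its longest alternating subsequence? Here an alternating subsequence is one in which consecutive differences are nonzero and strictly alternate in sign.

Track the best alternating length ending on an up-step vs a down-step at each position: up/down = 1/1, 2/1, 2/1, 2/3, 4/3, 2/5, 6/1, 6/7, 8/1, 8/9, 10/9.
The maximum over both is 10; one such subsequence is 2, 19, 7, 10, 6, 26, 7, 28, 13, 25.

10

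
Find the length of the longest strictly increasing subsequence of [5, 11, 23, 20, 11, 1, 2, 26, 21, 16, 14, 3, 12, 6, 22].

Scanning left to right, the best length ending at each element is: 5→1, 11→2, 23→3, 20→3, 11→2, 1→1, 2→2, 26→4, 21→4, 16→3, 14→3, 3→3, 12→4, 6→4, 22→5.
So the longest increasing subsequence has length 5, e.g. 5, 11, 20, 21, 22.

5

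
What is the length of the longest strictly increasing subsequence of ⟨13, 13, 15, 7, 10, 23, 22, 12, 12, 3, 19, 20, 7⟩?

5

Scanning left to right, the best length ending at each element is: 13→1, 13→1, 15→2, 7→1, 10→2, 23→3, 22→3, 12→3, 12→3, 3→1, 19→4, 20→5, 7→2.
So the longest increasing subsequence has length 5, e.g. 7, 10, 12, 19, 20.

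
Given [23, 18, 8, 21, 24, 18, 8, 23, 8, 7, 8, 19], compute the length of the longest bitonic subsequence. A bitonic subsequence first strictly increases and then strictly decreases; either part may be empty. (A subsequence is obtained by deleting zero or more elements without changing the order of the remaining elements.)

Let inc[i] be the LIS ending at i and dec[i] the longest strictly decreasing subsequence starting at i. inc = [1, 1, 1, 2, 3, 2, 1, 3, 1, 1, 2, 3], dec = [5, 3, 2, 4, 4, 3, 2, 3, 2, 1, 1, 1].
max_i inc[i]+dec[i]−1 = 6, with one witness 18, 21, 24, 23, 8, 7.

6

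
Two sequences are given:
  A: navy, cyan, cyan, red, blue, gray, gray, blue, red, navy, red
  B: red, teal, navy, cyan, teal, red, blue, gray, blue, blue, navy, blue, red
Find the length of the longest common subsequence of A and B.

A longest common subsequence is navy, cyan, red, blue, gray, blue, navy, red (length 8); the LCS DP confirms no longer common subsequence exists.

8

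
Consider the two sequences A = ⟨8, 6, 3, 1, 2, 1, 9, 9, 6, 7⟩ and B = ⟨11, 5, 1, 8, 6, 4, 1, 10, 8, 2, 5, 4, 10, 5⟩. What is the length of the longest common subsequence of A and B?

A longest common subsequence is 8, 6, 1, 2 (length 4); the LCS DP confirms no longer common subsequence exists.

4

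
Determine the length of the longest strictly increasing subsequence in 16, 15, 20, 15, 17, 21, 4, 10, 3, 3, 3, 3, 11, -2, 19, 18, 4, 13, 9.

4

Let dp[i] be the longest increasing subsequence ending at position i. Then dp = [1, 1, 2, 1, 2, 3, 1, 2, 1, 1, 1, 1, 3, 1, 4, 4, 2, 4, 3].
The maximum is 4; one witness is 4, 10, 11, 19 at positions 7,8,13,15.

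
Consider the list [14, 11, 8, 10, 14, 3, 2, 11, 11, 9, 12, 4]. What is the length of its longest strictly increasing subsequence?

One longest increasing subsequence is 8, 10, 11, 12 (positions 3,4,8,11), of length 4; no longer one exists.

4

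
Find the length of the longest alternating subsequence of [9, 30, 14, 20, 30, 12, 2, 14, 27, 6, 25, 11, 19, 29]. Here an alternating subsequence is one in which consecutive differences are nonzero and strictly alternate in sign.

10

Track the best alternating length ending on an up-step vs a down-step at each position: up/down = 1/1, 2/1, 2/3, 4/3, 4/1, 2/5, 1/5, 6/5, 6/5, 6/7, 8/7, 8/9, 10/9, 10/5.
The maximum over both is 10; one such subsequence is 9, 30, 14, 20, 12, 14, 6, 25, 11, 19.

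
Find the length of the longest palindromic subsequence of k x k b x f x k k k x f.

One longest palindromic subsequence is fxkkkxf (positions 6,7,8,9,10,11,12); it reads the same forward and backward, and the interval DP gives dp[1][12] = 7.

7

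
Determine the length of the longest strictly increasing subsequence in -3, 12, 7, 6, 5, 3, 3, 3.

2

One longest increasing subsequence is -3, 12 (positions 1,2), of length 2; no longer one exists.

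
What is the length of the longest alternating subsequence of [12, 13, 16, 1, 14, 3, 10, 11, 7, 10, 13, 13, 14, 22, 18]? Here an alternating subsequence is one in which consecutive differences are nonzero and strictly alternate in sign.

9

A longest alternating subsequence is 12, 13, 1, 14, 3, 10, 7, 22, 18 (positions 1,2,4,5,6,7,9,14,15); its 8 consecutive differences strictly alternate in sign, and length 9 is optimal.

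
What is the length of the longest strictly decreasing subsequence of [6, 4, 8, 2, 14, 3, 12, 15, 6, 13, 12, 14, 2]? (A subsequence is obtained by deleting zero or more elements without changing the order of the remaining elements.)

Scanning left to right, the best length ending at each element is: 6→1, 4→2, 8→1, 2→3, 14→1, 3→3, 12→2, 15→1, 6→3, 13→2, 12→3, 14→2, 2→4.
So the longest decreasing subsequence has length 4, e.g. 6, 4, 3, 2.

4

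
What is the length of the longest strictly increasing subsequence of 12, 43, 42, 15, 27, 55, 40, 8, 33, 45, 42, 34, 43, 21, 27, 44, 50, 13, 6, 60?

Scanning left to right, the best length ending at each element is: 12→1, 43→2, 42→2, 15→2, 27→3, 55→4, 40→4, 8→1, 33→4, 45→5, 42→5, 34→5, 43→6, 21→3, 27→4, 44→7, 50→8, 13→2, 6→1, 60→9.
So the longest increasing subsequence has length 9, e.g. 12, 15, 27, 40, 42, 43, 44, 50, 60.

9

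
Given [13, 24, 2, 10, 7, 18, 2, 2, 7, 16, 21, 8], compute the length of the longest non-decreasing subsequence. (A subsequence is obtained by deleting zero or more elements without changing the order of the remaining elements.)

One longest non-decreasing subsequence is 2, 2, 2, 7, 16, 21 (positions 3,7,8,9,10,11), of length 6; no longer one exists.

6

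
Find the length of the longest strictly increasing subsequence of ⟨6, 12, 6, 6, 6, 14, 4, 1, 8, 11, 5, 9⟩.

3

Scanning left to right, the best length ending at each element is: 6→1, 12→2, 6→1, 6→1, 6→1, 14→3, 4→1, 1→1, 8→2, 11→3, 5→2, 9→3.
So the longest increasing subsequence has length 3, e.g. 6, 12, 14.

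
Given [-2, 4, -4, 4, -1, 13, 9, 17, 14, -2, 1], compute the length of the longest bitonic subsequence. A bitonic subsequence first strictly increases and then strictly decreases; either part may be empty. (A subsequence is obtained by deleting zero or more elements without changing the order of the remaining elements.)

One longest bitonic subsequence is -2, 4, 13, 17, 14, 1 (positions 1,2,6,8,9,11): it rises to 17 then falls. Length 6 is optimal.

6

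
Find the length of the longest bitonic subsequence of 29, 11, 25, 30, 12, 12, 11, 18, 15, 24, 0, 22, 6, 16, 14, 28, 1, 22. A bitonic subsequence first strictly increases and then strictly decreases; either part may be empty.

Let inc[i] be the LIS ending at i and dec[i] the longest strictly decreasing subsequence starting at i. inc = [1, 1, 2, 3, 2, 2, 1, 3, 3, 4, 1, 4, 2, 4, 3, 5, 2, 5], dec = [7, 3, 6, 6, 4, 4, 3, 4, 3, 5, 1, 4, 2, 3, 2, 2, 1, 1].
max_i inc[i]+dec[i]−1 = 8, with one witness 11, 25, 30, 24, 22, 16, 14, 1.

8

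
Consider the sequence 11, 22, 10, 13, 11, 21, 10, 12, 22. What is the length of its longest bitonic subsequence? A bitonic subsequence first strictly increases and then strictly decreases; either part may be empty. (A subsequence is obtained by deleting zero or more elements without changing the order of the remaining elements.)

5

Let inc[i] be the LIS ending at i and dec[i] the longest strictly decreasing subsequence starting at i. inc = [1, 2, 1, 2, 2, 3, 1, 3, 4], dec = [2, 4, 1, 3, 2, 2, 1, 1, 1].
max_i inc[i]+dec[i]−1 = 5, with one witness 11, 22, 13, 11, 10.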